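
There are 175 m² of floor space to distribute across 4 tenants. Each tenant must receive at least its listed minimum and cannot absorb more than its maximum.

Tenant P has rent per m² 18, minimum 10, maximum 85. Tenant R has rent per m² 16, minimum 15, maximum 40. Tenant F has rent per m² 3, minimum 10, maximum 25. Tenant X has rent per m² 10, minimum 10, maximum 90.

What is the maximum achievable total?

2600

Meeting every minimum uses 10+15+10+10 = 45 m², leaving 130.
Rank by rent per m²: Tenant P 18 > Tenant R 16 > Tenant X 10 > Tenant F 3.
Tenant P takes 75 more to reach its cap of 85 — 55 left.
Give Tenant R 25 more to hit its cap of 40 — 30 left.
Only 30 left; Tenant X takes them to reach 40.
Total = 18×85 + 16×40 + 3×10 + 10×40 = 2600.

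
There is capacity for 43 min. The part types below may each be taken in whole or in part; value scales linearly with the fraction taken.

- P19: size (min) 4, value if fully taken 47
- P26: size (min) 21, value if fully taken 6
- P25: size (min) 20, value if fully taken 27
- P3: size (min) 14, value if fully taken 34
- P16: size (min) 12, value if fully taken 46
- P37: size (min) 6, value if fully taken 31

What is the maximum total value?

167.45

Sort by value density: P19 47/4≈11.8, P37 31/6≈5.17, P16 46/12≈3.83, P3 34/14≈2.43, P25 27/20≈1.35, P26 6/21≈0.286.
Take all of P19 (4 min, value 47) ; 39 min left.
All 6 min of P37 fit (value 31) ; 33 remain.
Take all of P16 (12 min, value 46) ; 21 min left.
P3: take in full, 14 min for value 34 ; 7 left.
Only 7 min remain; take 7/20 of P25 for value 27×7/20 = 9.45.
Total value = 167.45.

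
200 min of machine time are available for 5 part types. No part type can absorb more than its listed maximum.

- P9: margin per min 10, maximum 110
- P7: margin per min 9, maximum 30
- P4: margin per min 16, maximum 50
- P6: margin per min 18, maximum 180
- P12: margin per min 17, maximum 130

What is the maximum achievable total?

3580

Order the part types by margin per min: P6 18 > P12 17 > P4 16 > P9 10 > P7 9.
P6 takes 180 to reach its cap of 180 — 20 left.
P12 has room for 130 but only 20 remain, so it gets 20.
Total = 18×180 + 17×20 = 3580.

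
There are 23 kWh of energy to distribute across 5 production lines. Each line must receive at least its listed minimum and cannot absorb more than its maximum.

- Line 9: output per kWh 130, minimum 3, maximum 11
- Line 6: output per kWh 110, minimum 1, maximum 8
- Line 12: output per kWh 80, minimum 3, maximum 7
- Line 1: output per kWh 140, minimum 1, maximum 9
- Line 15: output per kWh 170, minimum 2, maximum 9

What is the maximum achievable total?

Meeting every minimum uses 3+1+3+1+2 = 10 kWh, leaving 13.
Rank by output per kWh: Line 15 170 > Line 1 140 > Line 9 130 > Line 6 110 > Line 12 80.
Line 15 takes 7 more to reach its cap of 9 → 6 left.
Line 1 has room for 8 more but only 6 remain, so it gets 7.
Total = 130×3 + 110×1 + 80×3 + 140×7 + 170×9 = 3250.

3250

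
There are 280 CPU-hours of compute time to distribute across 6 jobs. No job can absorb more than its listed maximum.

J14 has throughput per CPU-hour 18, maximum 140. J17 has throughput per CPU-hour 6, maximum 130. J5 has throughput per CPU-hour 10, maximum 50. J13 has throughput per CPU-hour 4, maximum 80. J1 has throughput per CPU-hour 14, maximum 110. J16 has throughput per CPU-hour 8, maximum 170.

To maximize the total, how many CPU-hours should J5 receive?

30

Highest throughput per CPU-hour first: J14 18 > J1 14 > J5 10 > J16 8 > J17 6 > J13 4.
J14: +140 to 140 (cap) → 140 left.
J1: +110 to 110 (cap) → 30 left.
Only 30 left; J5 takes them to reach 30.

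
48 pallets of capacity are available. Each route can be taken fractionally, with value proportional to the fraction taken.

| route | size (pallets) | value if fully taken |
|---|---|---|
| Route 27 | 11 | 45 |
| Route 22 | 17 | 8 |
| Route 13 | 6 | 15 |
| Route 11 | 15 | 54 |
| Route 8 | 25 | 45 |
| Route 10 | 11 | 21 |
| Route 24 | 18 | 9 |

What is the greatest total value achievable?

Best value per unit of size first: Route 27 45/11≈4.09, Route 11 54/15≈3.6, Route 13 15/6≈2.5, Route 10 21/11≈1.91, Route 8 45/25≈1.8, Route 24 9/18≈0.5, Route 22 8/17≈0.471.
Take all of Route 27 (11 pallets, value 45) ; 37 pallets left.
Take all of Route 11 (15 pallets, value 54) ; 22 pallets left.
Take all of Route 13 (6 pallets, value 15) ; 16 pallets left.
Route 10: take in full, 11 pallets for value 21 ; 5 left.
Fill the last 5 pallets with part of Route 8: 5/25 of it earns 9.
Total value = 144.

144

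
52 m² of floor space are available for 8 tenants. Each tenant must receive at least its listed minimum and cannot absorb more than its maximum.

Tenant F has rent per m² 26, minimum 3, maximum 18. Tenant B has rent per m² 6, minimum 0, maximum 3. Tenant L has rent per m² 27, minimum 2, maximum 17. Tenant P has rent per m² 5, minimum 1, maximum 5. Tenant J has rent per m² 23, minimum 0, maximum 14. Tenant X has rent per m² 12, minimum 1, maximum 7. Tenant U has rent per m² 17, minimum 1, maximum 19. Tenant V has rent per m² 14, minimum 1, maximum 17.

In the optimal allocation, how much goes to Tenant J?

13

Meeting every minimum uses 3+0+2+1+0+1+1+1 = 9 m², leaving 43.
Highest rent per m² first: Tenant L 27 > Tenant F 26 > Tenant J 23 > Tenant U 17 > Tenant V 14 > Tenant X 12 > Tenant B 6 > Tenant P 5.
Give Tenant L 15 more to hit its cap of 17 → 28 left.
Give Tenant F 15 more to hit its cap of 18 → 13 left.
Tenant J has room for 14 more but only 13 remain, so it gets 13.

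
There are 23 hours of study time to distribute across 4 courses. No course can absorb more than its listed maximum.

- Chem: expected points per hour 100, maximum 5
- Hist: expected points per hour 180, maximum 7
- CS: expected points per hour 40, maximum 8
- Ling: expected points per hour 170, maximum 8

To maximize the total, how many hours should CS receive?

3

Rank by expected points per hour: Hist 180 > Ling 170 > Chem 100 > CS 40.
Give Hist 7 to hit its cap of 7 — 16 left.
Ling: +8 to 8 (cap) — 8 left.
Chem takes 5 to reach its cap of 5 — 3 left.
CS has room for 8 but only 3 remain, so it gets 3.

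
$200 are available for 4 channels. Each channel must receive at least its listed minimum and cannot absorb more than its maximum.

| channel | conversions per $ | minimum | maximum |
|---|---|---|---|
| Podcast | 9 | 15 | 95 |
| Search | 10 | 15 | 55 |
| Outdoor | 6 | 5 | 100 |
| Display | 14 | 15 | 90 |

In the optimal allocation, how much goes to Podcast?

Meeting every minimum uses 15+15+5+15 = 50 $, leaving 150.
Rank by conversions per $: Display 14 > Search 10 > Podcast 9 > Outdoor 6.
Give Display 75 more to hit its cap of 90 → 75 left.
Search takes 40 more to reach its cap of 55 → 35 left.
Podcast has room for 80 more but only 35 remain, so it gets 50.

50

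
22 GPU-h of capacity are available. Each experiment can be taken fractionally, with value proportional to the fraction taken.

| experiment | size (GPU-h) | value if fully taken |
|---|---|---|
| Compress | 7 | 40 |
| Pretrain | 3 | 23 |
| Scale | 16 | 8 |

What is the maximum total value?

69

Rank by value-to-size ratio: Pretrain 23/3≈7.67, Compress 40/7≈5.71, Scale 8/16≈0.5.
Pretrain: take in full, 3 GPU-h for value 23 — 19 left.
Take all of Compress (7 GPU-h, value 40) — 12 GPU-h left.
Fill the last 12 GPU-h with part of Scale: 12/16 of it earns 6.
Total value = 69.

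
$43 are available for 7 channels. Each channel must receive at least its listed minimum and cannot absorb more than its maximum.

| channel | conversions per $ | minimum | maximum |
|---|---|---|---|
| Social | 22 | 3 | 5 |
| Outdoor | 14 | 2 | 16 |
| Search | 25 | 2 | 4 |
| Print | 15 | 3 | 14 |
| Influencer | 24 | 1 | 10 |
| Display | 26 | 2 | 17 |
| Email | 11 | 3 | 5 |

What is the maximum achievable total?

976

Meeting every minimum uses 3+2+2+3+1+2+3 = 16 $, leaving 27.
Rank by conversions per $: Display 26 > Search 25 > Influencer 24 > Social 22 > Print 15 > Outdoor 14 > Email 11.
Display takes 15 more to reach its cap of 17 ; 12 left.
Search takes 2 more to reach its cap of 4 ; 10 left.
Influencer: +9 to 10 (cap) ; 1 left.
Social has room for 2 more but only 1 remain, so it gets 4.
Total = 22×4 + 14×2 + 25×4 + 15×3 + 24×10 + 26×17 + 11×3 = 976.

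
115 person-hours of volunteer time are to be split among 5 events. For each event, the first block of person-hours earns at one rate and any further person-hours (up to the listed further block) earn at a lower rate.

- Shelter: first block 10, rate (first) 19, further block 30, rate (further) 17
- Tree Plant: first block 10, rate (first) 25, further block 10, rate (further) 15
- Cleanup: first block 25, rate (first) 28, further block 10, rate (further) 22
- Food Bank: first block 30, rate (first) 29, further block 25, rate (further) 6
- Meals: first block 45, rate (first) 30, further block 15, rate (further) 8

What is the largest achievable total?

3280

Rank every tier by rate: Meals/T1 30 > Food Bank/T1 29 > Cleanup/T1 28 > Tree Plant/T1 25 > Cleanup/T2 22 > Shelter/T1 19 > Shelter/T2 17 > Tree Plant/T2 15 > Meals/T2 8 > Food Bank/T2 6.
Fill Meals T1 block (45 at 30) → 70 left.
Food Bank T1 at 29: fill all 30 → 40 left.
Cleanup/T1 (28): +25 → 15 left.
Tree Plant T1 at 25: fill all 10 → 5 left.
Cleanup T2 at 22: only 5 left, fill 5.
Total = 30×45 + 29×30 + 28×25 + 25×10 + 22×5 = 3280.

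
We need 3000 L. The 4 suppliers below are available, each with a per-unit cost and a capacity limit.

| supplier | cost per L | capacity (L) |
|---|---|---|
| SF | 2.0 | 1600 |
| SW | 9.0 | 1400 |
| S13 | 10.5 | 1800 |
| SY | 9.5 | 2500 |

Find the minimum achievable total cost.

Cheapest first:
SF at 2.0: take all 1600 L → 1400 still needed.
SW at 9.0: take all 1400 L → 0 still needed.
SY, S13: unused.
Cost = 1600×2.0 + 1400×9.0 = 15800.

15800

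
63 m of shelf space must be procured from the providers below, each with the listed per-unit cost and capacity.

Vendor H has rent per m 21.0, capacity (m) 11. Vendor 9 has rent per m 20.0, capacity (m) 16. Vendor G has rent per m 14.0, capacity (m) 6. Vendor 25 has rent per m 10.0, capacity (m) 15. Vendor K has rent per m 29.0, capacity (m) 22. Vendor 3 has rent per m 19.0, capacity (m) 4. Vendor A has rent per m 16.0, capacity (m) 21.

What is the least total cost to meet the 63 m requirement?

Fill from the cheapest provider first.
Vendor 25 at 10.0: take all 15 m → 48 still needed.
Take 6 from Vendor G at 14.0 → need 42 more.
Vendor A at 16.0: take all 21 m → 21 still needed.
Vendor 3 at 19.0: take all 4 m → 17 still needed.
Vendor 9 (20.0): use full 16 → 1 m to go.
Take 1 from Vendor H at 21.0 to finish.
Vendor K: unused.
Cost = 15×10.0 + 6×14.0 + 21×16.0 + 4×19.0 + 16×20.0 + 1×21.0 = 987.

987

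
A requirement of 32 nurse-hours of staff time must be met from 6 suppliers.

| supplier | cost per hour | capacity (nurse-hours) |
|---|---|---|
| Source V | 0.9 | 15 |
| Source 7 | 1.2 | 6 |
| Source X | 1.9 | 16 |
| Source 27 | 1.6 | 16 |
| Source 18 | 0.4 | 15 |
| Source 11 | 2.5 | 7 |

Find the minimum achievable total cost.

Fill from the cheapest supplier first.
Source 18 at 0.4: take all 15 nurse-hours — 17 still needed.
Take 15 from Source V at 0.9 — need 2 more.
Source 7 (1.2): take the remaining 2 — done.
Source 27, Source X, Source 11: unused.
Cost = 15×0.4 + 15×0.9 + 2×1.2 = 21.9.

21.9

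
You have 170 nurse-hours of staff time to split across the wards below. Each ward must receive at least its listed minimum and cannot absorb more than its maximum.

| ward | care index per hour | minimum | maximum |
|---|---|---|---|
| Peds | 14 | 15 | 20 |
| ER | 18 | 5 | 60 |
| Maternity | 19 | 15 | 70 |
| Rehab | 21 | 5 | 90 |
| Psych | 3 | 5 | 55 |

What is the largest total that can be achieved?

Meeting every minimum uses 15+5+15+5+5 = 45 nurse-hours, leaving 125.
Order the wards by care index per hour: Rehab 21 > Maternity 19 > ER 18 > Peds 14 > Psych 3.
Give Rehab 85 more to hit its cap of 90 → 40 left.
Maternity: +40 (room for 55) → 55. Pool exhausted.
Total = 14×15 + 18×5 + 19×55 + 21×90 + 3×5 = 3250.

3250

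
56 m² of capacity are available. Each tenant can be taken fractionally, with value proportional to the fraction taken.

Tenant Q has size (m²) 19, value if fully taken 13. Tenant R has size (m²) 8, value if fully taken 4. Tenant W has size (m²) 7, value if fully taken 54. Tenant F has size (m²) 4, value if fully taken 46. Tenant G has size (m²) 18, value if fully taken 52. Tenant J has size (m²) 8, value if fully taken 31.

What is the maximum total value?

Best value per unit of size first: Tenant F 46/4≈11.5, Tenant W 54/7≈7.71, Tenant J 31/8≈3.88, Tenant G 52/18≈2.89, Tenant Q 13/19≈0.684, Tenant R 4/8≈0.5.
Take all of Tenant F (4 m², value 46) → 52 m² left.
Tenant W: take in full, 7 m² for value 54 → 45 left.
Tenant J: take in full, 8 m² for value 31 → 37 left.
Take all of Tenant G (18 m², value 52) → 19 m² left.
Take all of Tenant Q (19 m², value 13) → 0 m² left.
Total value = 196.

196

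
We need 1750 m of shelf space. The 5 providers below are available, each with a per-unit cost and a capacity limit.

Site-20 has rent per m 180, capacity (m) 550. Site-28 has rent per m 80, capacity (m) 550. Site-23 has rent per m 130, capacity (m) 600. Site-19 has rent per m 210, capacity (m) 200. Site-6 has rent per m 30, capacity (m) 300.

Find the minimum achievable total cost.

185000

Cheapest first:
Site-6 at 30: take all 300 m → 1450 still needed.
Site-28 (80): use full 550 → 900 m to go.
Site-23 (130): use full 600 → 300 m to go.
Site-20 (180): take the remaining 300 → done.
Site-19: unused.
Cost = 300×30 + 550×80 + 600×130 + 300×180 = 185000.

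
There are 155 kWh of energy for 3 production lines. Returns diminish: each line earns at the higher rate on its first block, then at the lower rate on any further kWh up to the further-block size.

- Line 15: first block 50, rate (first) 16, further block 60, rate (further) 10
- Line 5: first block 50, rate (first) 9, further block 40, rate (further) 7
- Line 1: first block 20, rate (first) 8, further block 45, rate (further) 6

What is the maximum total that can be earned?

Order all 6 blocks by rate: Line 15/tier1 16 > Line 15/tier2 10 > Line 5/tier1 9 > Line 1/tier1 8 > Line 5/tier2 7 > Line 1/tier2 6.
Line 15/tier1 (16): +50 — 105 left.
Line 15 tier2 at 10: fill all 60 — 45 left.
45 remain; put them into Line 5 tier1 at 9.
Total = 16×50 + 10×60 + 9×45 = 1805.

1805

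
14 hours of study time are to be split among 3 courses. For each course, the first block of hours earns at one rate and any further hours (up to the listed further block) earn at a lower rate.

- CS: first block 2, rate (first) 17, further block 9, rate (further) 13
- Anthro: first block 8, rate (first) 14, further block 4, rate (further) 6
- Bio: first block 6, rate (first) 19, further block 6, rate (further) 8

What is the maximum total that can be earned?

Order all 6 blocks by rate: Bio/tier1 19 > CS/tier1 17 > Anthro/tier1 14 > CS/tier2 13 > Bio/tier2 8 > Anthro/tier2 6.
Bio tier1 at 19: fill all 6 → 8 left.
CS/tier1 (17): +2 → 6 left.
Anthro/tier1: +6 of 8 at 14; pool empty.
Total = 19×6 + 17×2 + 14×6 = 232.

232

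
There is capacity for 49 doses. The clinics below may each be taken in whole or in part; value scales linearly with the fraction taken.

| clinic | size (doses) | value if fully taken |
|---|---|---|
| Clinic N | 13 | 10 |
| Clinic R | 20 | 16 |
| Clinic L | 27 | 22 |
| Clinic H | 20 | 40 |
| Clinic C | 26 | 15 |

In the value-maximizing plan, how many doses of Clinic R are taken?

2

Sort by value density: Clinic H 40/20≈2, Clinic L 22/27≈0.815, Clinic R 16/20≈0.8, Clinic N 10/13≈0.769, Clinic C 15/26≈0.577.
Take all of Clinic H (20 doses, value 40) — 29 doses left.
Take all of Clinic L (27 doses, value 22) — 2 doses left.
Fill the last 2 doses with part of Clinic R: 2/20 of it earns 1.6.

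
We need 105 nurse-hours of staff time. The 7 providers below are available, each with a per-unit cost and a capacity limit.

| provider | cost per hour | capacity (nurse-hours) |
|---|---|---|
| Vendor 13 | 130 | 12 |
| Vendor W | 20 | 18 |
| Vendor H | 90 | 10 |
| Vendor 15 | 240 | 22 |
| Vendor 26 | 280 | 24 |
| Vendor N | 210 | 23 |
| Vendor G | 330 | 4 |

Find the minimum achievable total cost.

Use providers in increasing cost order.
Vendor W (20): use full 18 — 87 nurse-hours to go.
Vendor H at 90: take all 10 nurse-hours — 77 still needed.
Vendor 13 at 130: take all 12 nurse-hours — 65 still needed.
Vendor N (210): use full 23 — 42 nurse-hours to go.
Take 22 from Vendor 15 at 240 — need 20 more.
Vendor 26 (280): take the remaining 20 — done.
Vendor G: unused.
Cost = 18×20 + 10×90 + 12×130 + 23×210 + 22×240 + 20×280 = 18530.

18530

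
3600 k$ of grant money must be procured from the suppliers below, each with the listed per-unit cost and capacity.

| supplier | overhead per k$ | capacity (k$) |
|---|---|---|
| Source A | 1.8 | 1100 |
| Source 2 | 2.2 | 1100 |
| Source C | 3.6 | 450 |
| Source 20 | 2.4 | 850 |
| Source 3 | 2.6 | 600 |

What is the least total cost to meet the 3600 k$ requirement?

Use suppliers in increasing cost order.
Source A at 1.8: take all 1100 k$ ; 2500 still needed.
Take 1100 from Source 2 at 2.2 ; need 1400 more.
Source 20 at 2.4: take all 850 k$ ; 550 still needed.
Source 3 (2.6): take the remaining 550 ; done.
Source C: unused.
Cost = 1100×1.8 + 1100×2.2 + 850×2.4 + 550×2.6 = 7870.

7870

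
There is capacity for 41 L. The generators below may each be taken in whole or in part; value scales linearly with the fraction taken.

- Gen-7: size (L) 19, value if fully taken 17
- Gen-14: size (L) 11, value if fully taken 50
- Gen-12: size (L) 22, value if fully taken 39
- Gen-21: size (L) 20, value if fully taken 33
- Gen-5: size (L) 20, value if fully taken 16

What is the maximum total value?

102.2

Rank by value-to-size ratio: Gen-14 50/11≈4.55, Gen-12 39/22≈1.77, Gen-21 33/20≈1.65, Gen-7 17/19≈0.895, Gen-5 16/20≈0.8.
Take all of Gen-14 (11 L, value 50) — 30 L left.
All 22 L of Gen-12 fit (value 39) — 8 remain.
Only 8 L remain; take 8/20 of Gen-21 for value 33×8/20 = 13.2.
Total value = 102.2.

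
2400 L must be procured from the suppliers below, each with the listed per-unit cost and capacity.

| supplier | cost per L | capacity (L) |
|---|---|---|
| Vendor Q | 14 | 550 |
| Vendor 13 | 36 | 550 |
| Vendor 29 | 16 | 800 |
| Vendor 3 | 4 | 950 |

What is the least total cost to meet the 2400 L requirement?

27900

Cheapest first:
Vendor 3 at 4: take all 950 L → 1450 still needed.
Vendor Q (14): use full 550 → 900 L to go.
Take 800 from Vendor 29 at 16 → need 100 more.
Vendor 13 at 36: take 100 of its 550 → requirement met.
Cost = 950×4 + 550×14 + 800×16 + 100×36 = 27900.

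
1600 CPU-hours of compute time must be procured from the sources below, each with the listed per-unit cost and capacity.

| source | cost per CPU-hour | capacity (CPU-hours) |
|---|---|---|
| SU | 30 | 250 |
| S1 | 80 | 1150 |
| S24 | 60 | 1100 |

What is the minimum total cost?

Use sources in increasing cost order.
Take 250 from SU at 30 → need 1350 more.
S24 at 60: take all 1100 CPU-hours → 250 still needed.
S1 (80): take the remaining 250 → done.
Cost = 250×30 + 1100×60 + 250×80 = 93500.

93500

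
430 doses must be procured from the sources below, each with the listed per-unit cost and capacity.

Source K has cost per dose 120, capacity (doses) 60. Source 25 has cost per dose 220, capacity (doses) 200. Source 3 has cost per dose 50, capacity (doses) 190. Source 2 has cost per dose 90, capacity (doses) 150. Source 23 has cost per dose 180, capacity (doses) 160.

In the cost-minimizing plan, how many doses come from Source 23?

30

Cheapest first:
Source 3 at 50: take all 190 doses — 240 still needed.
Take 150 from Source 2 at 90 — need 90 more.
Source K at 120: take all 60 doses — 30 still needed.
Source 23 (180): take the remaining 30 — done.
Source 25: unused.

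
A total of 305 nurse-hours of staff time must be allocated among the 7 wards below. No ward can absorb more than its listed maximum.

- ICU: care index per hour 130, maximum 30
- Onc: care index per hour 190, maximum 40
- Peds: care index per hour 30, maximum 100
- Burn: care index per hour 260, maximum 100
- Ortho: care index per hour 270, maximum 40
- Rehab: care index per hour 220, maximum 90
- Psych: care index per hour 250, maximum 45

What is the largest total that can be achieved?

Order the wards by care index per hour: Ortho 270 > Burn 260 > Psych 250 > Rehab 220 > Onc 190 > ICU 130 > Peds 30.
Give Ortho 40 to hit its cap of 40 ; 265 left.
Burn: +100 to 100 (cap) ; 165 left.
Psych takes 45 to reach its cap of 45 ; 120 left.
Rehab: +90 to 90 (cap) ; 30 left.
Only 30 left; Onc takes them to reach 30.
Total = 190×30 + 260×100 + 270×40 + 220×90 + 250×45 = 73550.

73550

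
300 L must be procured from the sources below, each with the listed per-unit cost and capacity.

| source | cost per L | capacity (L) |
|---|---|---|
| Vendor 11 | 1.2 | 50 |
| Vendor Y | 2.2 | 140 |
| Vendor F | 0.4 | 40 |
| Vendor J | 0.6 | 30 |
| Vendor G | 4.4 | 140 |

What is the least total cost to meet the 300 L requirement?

Fill from the cheapest source first.
Vendor F at 0.4: take all 40 L → 260 still needed.
Take 30 from Vendor J at 0.6 → need 230 more.
Take 50 from Vendor 11 at 1.2 → need 180 more.
Vendor Y (2.2): use full 140 → 40 L to go.
Vendor G (4.4): take the remaining 40 → done.
Cost = 40×0.4 + 30×0.6 + 50×1.2 + 140×2.2 + 40×4.4 = 578.

578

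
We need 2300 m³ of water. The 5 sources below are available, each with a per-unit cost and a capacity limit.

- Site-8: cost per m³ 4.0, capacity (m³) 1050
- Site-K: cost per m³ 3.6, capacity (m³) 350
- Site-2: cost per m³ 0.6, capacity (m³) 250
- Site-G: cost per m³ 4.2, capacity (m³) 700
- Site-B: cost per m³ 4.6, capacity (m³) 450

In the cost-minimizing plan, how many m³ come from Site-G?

650

Cheapest first:
Take 250 from Site-2 at 0.6 → need 2050 more.
Take 350 from Site-K at 3.6 → need 1700 more.
Site-8 at 4.0: take all 1050 m³ → 650 still needed.
Take 650 from Site-G at 4.2 to finish.
Site-B: unused.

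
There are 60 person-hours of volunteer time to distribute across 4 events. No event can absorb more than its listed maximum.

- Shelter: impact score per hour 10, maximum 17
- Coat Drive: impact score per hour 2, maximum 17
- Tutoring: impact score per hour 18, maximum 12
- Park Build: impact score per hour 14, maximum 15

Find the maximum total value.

Highest impact score per hour first: Tutoring 18 > Park Build 14 > Shelter 10 > Coat Drive 2.
Tutoring takes 12 to reach its cap of 12 → 48 left.
Park Build: +15 to 15 (cap) → 33 left.
Give Shelter 17 to hit its cap of 17 → 16 left.
Coat Drive has room for 17 but only 16 remain, so it gets 16.
Total = 10×17 + 2×16 + 18×12 + 14×15 = 628.

628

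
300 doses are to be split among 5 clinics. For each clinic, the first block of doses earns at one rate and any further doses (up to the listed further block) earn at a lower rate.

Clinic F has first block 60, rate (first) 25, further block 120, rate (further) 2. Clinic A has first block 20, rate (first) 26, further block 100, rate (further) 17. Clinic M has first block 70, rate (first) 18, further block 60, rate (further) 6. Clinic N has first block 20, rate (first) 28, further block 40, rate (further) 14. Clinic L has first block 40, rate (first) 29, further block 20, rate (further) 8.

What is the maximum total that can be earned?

Order all 10 blocks by rate: Clinic L/tier1 29 > Clinic N/tier1 28 > Clinic A/tier1 26 > Clinic F/tier1 25 > Clinic M/tier1 18 > Clinic A/tier2 17 > Clinic N/tier2 14 > Clinic L/tier2 8 > Clinic M/tier2 6 > Clinic F/tier2 2.
Clinic L tier1 at 29: fill all 40 → 260 left.
Fill Clinic N tier1 block (20 at 28) → 240 left.
Clinic A/tier1 (26): +20 → 220 left.
Clinic F tier1 at 25: fill all 60 → 160 left.
Clinic M tier1 at 18: fill all 70 → 90 left.
90 remain; put them into Clinic A tier2 at 17.
Total = 29×40 + 28×20 + 26×20 + 25×60 + 18×70 + 17×90 = 6530.

6530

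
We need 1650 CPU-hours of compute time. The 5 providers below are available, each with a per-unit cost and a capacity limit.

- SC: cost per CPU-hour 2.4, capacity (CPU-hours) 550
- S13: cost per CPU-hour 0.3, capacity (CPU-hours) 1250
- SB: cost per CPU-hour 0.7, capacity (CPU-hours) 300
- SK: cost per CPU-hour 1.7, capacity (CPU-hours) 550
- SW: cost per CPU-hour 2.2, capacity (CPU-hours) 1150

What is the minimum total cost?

Fill from the cheapest provider first.
S13 (0.3): use full 1250 — 400 CPU-hours to go.
SB at 0.7: take all 300 CPU-hours — 100 still needed.
SK at 1.7: take 100 of its 550 — requirement met.
SW, SC: unused.
Cost = 1250×0.3 + 300×0.7 + 100×1.7 = 755.

755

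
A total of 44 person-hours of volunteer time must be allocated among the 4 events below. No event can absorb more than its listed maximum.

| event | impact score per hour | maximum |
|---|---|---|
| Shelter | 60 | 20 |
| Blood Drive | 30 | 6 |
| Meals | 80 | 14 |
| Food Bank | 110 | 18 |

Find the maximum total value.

Order the events by impact score per hour: Food Bank 110 > Meals 80 > Shelter 60 > Blood Drive 30.
Give Food Bank 18 to hit its cap of 18 → 26 left.
Meals: +14 to 14 (cap) → 12 left.
Shelter has room for 20 but only 12 remain, so it gets 12.
Total = 60×12 + 80×14 + 110×18 = 3820.

3820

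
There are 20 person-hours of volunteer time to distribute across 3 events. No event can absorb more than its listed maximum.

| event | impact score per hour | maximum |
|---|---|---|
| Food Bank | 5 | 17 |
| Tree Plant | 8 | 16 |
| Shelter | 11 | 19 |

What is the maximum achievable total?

217

Order the events by impact score per hour: Shelter 11 > Tree Plant 8 > Food Bank 5.
Shelter takes 19 to reach its cap of 19 → 1 left.
Tree Plant: +1 (room for 16) → 1. Pool exhausted.
Total = 8×1 + 11×19 = 217.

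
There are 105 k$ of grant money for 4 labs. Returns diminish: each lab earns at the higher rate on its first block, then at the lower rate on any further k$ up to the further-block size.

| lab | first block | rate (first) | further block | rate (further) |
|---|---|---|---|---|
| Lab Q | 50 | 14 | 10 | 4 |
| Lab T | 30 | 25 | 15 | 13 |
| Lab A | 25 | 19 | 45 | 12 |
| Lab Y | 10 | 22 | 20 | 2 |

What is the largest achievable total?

Rank every tier by rate: Lab T/first 25 > Lab Y/first 22 > Lab A/first 19 > Lab Q/first 14 > Lab T/second 13 > Lab A/second 12 > Lab Q/second 4 > Lab Y/second 2.
Lab T first at 25: fill all 30 → 75 left.
Fill Lab Y first block (10 at 22) → 65 left.
Lab A first at 19: fill all 25 → 40 left.
Lab Q/first: +40 of 50 at 14; pool empty.
Total = 25×30 + 22×10 + 19×25 + 14×40 = 2005.

2005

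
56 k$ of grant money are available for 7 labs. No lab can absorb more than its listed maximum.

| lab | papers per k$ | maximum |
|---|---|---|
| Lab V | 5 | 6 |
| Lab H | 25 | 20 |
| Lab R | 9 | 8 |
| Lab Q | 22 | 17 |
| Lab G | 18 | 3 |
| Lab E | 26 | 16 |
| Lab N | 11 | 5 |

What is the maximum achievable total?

1344

Highest papers per k$ first: Lab E 26 > Lab H 25 > Lab Q 22 > Lab G 18 > Lab N 11 > Lab R 9 > Lab V 5.
Lab E: +16 to 16 (cap) ; 40 left.
Lab H takes 20 to reach its cap of 20 ; 20 left.
Give Lab Q 17 to hit its cap of 17 ; 3 left.
Give Lab G 3 to hit its cap of 3 ; 0 left.
Total = 25×20 + 22×17 + 18×3 + 26×16 = 1344.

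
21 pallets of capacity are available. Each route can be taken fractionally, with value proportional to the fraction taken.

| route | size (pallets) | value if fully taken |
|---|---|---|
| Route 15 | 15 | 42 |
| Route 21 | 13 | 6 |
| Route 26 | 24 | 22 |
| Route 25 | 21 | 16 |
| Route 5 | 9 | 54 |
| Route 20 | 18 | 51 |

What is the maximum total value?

Rank by value-to-size ratio: Route 5 54/9≈6, Route 20 51/18≈2.83, Route 15 42/15≈2.8, Route 26 22/24≈0.917, Route 25 16/21≈0.762, Route 21 6/13≈0.462.
All 9 pallets of Route 5 fit (value 54) — 12 remain.
Fill the last 12 pallets with part of Route 20: 12/18 of it earns 34.
Total value = 88.

88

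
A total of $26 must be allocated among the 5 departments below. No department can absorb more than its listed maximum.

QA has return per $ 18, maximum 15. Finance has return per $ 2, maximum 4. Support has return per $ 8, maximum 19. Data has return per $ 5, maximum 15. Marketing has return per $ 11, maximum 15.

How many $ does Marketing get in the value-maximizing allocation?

11

Highest return per $ first: QA 18 > Marketing 11 > Support 8 > Data 5 > Finance 2.
QA: +15 to 15 (cap) → 11 left.
Marketing: +11 (room for 15) → 11. Pool exhausted.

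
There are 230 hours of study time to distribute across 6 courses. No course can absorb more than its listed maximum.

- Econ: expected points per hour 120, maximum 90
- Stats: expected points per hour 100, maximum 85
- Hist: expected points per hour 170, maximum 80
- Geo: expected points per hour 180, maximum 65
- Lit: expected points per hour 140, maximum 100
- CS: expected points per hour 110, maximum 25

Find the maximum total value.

Order the courses by expected points per hour: Geo 180 > Hist 170 > Lit 140 > Econ 120 > CS 110 > Stats 100.
Give Geo 65 to hit its cap of 65 ; 165 left.
Give Hist 80 to hit its cap of 80 ; 85 left.
Lit has room for 100 but only 85 remain, so it gets 85.
Total = 170×80 + 180×65 + 140×85 = 37200.

37200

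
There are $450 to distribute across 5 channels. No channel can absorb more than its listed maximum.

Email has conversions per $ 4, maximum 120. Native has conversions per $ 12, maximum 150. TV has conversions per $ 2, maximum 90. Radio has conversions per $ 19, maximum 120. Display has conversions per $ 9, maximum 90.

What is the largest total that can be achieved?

5250

Rank by conversions per $: Radio 19 > Native 12 > Display 9 > Email 4 > TV 2.
Radio: +120 to 120 (cap) — 330 left.
Native takes 150 to reach its cap of 150 — 180 left.
Display takes 90 to reach its cap of 90 — 90 left.
Email: +90 (room for 120) → 90. Pool exhausted.
Total = 4×90 + 12×150 + 19×120 + 9×90 = 5250.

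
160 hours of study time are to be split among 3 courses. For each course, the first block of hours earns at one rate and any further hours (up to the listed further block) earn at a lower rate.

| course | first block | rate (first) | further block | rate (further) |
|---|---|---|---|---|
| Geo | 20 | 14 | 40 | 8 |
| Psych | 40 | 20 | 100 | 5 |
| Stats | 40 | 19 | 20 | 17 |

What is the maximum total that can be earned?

2500

Order all 6 blocks by rate: Psych/first 20 > Stats/first 19 > Stats/second 17 > Geo/first 14 > Geo/second 8 > Psych/second 5.
Fill Psych first block (40 at 20) — 120 left.
Stats first at 19: fill all 40 — 80 left.
Fill Stats second block (20 at 17) — 60 left.
Fill Geo first block (20 at 14) — 40 left.
Geo/second (8): +40 — 0 left.
Total = 20×40 + 19×40 + 17×20 + 14×20 + 8×40 = 2500.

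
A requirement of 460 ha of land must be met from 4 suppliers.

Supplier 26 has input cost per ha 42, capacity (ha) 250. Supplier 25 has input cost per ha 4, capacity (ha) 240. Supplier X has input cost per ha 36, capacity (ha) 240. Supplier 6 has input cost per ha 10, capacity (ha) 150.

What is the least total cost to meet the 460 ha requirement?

4980

Cheapest first:
Supplier 25 at 4: take all 240 ha → 220 still needed.
Take 150 from Supplier 6 at 10 → need 70 more.
Supplier X (36): take the remaining 70 → done.
Supplier 26: unused.
Cost = 240×4 + 150×10 + 70×36 = 4980.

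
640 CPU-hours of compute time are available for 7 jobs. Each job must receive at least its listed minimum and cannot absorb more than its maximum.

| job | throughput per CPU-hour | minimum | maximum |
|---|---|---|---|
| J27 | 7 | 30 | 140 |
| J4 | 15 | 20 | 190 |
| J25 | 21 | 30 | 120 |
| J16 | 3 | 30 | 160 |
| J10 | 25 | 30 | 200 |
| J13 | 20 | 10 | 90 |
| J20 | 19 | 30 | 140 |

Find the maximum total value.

Meeting every minimum uses 30+20+30+30+30+10+30 = 180 CPU-hours, leaving 460.
Order the jobs by throughput per CPU-hour: J10 25 > J25 21 > J13 20 > J20 19 > J4 15 > J27 7 > J16 3.
Give J10 170 more to hit its cap of 200 → 290 left.
J25 takes 90 more to reach its cap of 120 → 200 left.
Give J13 80 more to hit its cap of 90 → 120 left.
Give J20 110 more to hit its cap of 140 → 10 left.
Only 10 left; J4 takes them to reach 30.
Total = 7×30 + 15×30 + 21×120 + 3×30 + 25×200 + 20×90 + 19×140 = 12730.

12730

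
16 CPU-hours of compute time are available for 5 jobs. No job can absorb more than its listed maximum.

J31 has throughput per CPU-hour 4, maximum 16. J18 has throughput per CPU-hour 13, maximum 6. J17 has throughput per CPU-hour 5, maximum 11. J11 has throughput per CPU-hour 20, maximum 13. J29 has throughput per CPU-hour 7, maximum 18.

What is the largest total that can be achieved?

299

Highest throughput per CPU-hour first: J11 20 > J18 13 > J29 7 > J17 5 > J31 4.
J11 takes 13 to reach its cap of 13 ; 3 left.
J18: +3 (room for 6) → 3. Pool exhausted.
Total = 13×3 + 20×13 = 299.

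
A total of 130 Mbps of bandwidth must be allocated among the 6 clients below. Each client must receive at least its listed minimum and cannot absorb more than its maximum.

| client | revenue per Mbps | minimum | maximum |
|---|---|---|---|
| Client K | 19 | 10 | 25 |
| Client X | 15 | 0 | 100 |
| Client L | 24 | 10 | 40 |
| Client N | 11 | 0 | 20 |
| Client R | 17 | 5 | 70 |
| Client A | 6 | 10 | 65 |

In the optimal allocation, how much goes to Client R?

55

Meeting every minimum uses 10+0+10+0+5+10 = 35 Mbps, leaving 95.
Order the clients by revenue per Mbps: Client L 24 > Client K 19 > Client R 17 > Client X 15 > Client N 11 > Client A 6.
Client L: +30 to 40 (cap) ; 65 left.
Client K takes 15 more to reach its cap of 25 ; 50 left.
Only 50 left; Client R takes them to reach 55.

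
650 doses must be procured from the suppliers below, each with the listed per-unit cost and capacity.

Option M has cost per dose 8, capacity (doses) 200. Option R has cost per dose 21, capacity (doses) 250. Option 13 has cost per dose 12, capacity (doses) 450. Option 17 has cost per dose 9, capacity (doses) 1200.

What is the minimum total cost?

Use suppliers in increasing cost order.
Option M (8): use full 200 ; 450 doses to go.
Take 450 from Option 17 at 9 to finish.
Option 13, Option R: unused.
Cost = 200×8 + 450×9 = 5650.

5650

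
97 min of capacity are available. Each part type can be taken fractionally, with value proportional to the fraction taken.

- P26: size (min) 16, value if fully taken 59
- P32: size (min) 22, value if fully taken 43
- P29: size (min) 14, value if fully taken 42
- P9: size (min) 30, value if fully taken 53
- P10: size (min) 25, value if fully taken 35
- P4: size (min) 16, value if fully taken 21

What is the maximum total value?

Best value per unit of size first: P26 59/16≈3.69, P29 42/14≈3, P32 43/22≈1.95, P9 53/30≈1.77, P10 35/25≈1.4, P4 21/16≈1.31.
P26: take in full, 16 min for value 59 — 81 left.
P29: take in full, 14 min for value 42 — 67 left.
Take all of P32 (22 min, value 43) — 45 min left.
All 30 min of P9 fit (value 53) — 15 remain.
Only 15 min remain; take 15/25 of P10 for value 35×15/25 = 21.
Total value = 218.

218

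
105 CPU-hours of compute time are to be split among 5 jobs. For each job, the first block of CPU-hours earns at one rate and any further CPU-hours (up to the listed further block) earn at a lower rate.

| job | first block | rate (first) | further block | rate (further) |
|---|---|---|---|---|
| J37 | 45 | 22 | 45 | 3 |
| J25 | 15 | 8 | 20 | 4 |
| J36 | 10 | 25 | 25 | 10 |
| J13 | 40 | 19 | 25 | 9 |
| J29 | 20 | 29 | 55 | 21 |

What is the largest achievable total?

2450

Order all 10 blocks by rate: J29/T1 29 > J36/T1 25 > J37/T1 22 > J29/T2 21 > J13/T1 19 > J36/T2 10 > J13/T2 9 > J25/T1 8 > J25/T2 4 > J37/T2 3.
Fill J29 T1 block (20 at 29) ; 85 left.
J36 T1 at 25: fill all 10 ; 75 left.
J37/T1 (22): +45 ; 30 left.
J29/T2: +30 of 55 at 21; pool empty.
Total = 29×20 + 25×10 + 22×45 + 21×30 = 2450.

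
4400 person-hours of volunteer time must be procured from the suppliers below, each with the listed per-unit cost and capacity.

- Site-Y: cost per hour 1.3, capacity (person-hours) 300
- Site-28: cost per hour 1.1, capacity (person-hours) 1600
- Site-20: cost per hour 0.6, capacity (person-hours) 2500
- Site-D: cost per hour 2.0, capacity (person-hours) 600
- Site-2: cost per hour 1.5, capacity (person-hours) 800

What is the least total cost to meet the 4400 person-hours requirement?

3650

Use suppliers in increasing cost order.
Take 2500 from Site-20 at 0.6 → need 1900 more.
Site-28 at 1.1: take all 1600 person-hours → 300 still needed.
Site-Y at 1.3: take all 300 person-hours → 0 still needed.
Site-2, Site-D: unused.
Cost = 2500×0.6 + 1600×1.1 + 300×1.3 = 3650.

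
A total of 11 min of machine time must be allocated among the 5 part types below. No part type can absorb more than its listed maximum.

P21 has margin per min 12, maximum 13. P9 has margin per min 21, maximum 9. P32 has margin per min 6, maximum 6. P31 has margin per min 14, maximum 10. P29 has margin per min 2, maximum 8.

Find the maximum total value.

Highest margin per min first: P9 21 > P31 14 > P21 12 > P32 6 > P29 2.
P9: +9 to 9 (cap) — 2 left.
P31: +2 (room for 10) → 2. Pool exhausted.
Total = 21×9 + 14×2 = 217.

217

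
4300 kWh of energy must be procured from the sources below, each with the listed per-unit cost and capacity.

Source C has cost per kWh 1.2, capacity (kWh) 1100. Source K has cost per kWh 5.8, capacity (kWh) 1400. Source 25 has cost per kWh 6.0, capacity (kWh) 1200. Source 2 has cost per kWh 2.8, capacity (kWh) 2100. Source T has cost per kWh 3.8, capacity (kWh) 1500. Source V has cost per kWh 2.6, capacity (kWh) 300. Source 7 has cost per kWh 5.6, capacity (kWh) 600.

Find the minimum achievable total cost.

Fill from the cheapest source first.
Source C at 1.2: take all 1100 kWh — 3200 still needed.
Take 300 from Source V at 2.6 — need 2900 more.
Source 2 at 2.8: take all 2100 kWh — 800 still needed.
Take 800 from Source T at 3.8 to finish.
Source 7, Source K, Source 25: unused.
Cost = 1100×1.2 + 300×2.6 + 2100×2.8 + 800×3.8 = 11020.

11020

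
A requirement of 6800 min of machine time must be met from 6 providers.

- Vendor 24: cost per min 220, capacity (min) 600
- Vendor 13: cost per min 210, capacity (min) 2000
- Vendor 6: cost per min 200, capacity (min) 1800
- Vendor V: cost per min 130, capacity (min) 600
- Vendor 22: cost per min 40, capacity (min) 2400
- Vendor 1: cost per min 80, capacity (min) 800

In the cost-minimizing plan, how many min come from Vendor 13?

Cheapest first:
Vendor 22 (40): use full 2400 ; 4400 min to go.
Vendor 1 (80): use full 800 ; 3600 min to go.
Vendor V at 130: take all 600 min ; 3000 still needed.
Take 1800 from Vendor 6 at 200 ; need 1200 more.
Vendor 13 at 210: take 1200 of its 2000 ; requirement met.
Vendor 24: unused.

1200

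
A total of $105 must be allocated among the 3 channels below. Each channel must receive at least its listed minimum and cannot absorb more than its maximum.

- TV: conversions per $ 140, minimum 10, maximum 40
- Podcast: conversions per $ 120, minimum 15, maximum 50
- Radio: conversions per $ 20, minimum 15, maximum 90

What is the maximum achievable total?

Meeting every minimum uses 10+15+15 = 40 $, leaving 65.
Rank by conversions per $: TV 140 > Podcast 120 > Radio 20.
TV takes 30 more to reach its cap of 40 ; 35 left.
Podcast: +35 to 50 (cap) ; 0 left.
Total = 140×40 + 120×50 + 20×15 = 11900.

11900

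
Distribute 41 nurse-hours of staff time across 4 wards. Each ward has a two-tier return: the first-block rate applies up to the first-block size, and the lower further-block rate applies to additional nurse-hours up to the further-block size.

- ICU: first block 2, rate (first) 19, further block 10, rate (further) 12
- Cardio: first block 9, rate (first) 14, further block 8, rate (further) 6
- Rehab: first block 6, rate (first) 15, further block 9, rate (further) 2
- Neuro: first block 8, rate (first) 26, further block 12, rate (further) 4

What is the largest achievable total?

Rank every tier by rate: Neuro/T1 26 > ICU/T1 19 > Rehab/T1 15 > Cardio/T1 14 > ICU/T2 12 > Cardio/T2 6 > Neuro/T2 4 > Rehab/T2 2.
Neuro T1 at 26: fill all 8 — 33 left.
ICU/T1 (19): +2 — 31 left.
Rehab T1 at 15: fill all 6 — 25 left.
Fill Cardio T1 block (9 at 14) — 16 left.
ICU T2 at 12: fill all 10 — 6 left.
6 remain; put them into Cardio T2 at 6.
Total = 26×8 + 19×2 + 15×6 + 14×9 + 12×10 + 6×6 = 618.

618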